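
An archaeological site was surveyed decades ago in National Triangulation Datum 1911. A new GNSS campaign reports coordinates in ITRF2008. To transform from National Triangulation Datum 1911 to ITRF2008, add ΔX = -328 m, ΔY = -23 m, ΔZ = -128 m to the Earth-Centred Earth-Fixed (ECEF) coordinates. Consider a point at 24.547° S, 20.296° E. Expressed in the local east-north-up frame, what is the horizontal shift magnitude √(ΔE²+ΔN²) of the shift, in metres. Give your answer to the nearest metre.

264 m

The local east axis at (φ, λ) is (−sin λ, cos λ, 0), so ΔE = −sin(20.296°)·(-328) + cos(20.296°)·(-23) = 92.20 m.
The local north axis is (−sin φ cos λ, −sin φ sin λ, cos φ), giving ΔN = -127.804 − 3.314 − 116.431 = -247.55 m.
Horizontal magnitude = √(ΔE² + ΔN²) = √(92.20² + (-247.55)²) = 264.16 m.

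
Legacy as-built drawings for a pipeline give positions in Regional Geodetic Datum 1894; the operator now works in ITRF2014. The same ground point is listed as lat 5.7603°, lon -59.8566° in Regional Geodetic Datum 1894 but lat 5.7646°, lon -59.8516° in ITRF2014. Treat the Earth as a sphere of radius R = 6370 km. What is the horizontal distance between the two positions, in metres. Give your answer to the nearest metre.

731 m

Δφ = 5.7646° − 5.7603° = +0.0043°; Δλ = -59.8516° − -59.8566° = +0.0050°.
1° along a meridian = πR/180 = 111177 m.
ΔN = Δφ × 111177 = 478.1 m; ΔE = Δλ × 111177 × cos(5.7603°) = +0.0050 × 111177 × 0.994950 = 553.1 m.
Distance = √(ΔE² + ΔN²) = √(553.1² + 478.1²) = 731.1 m.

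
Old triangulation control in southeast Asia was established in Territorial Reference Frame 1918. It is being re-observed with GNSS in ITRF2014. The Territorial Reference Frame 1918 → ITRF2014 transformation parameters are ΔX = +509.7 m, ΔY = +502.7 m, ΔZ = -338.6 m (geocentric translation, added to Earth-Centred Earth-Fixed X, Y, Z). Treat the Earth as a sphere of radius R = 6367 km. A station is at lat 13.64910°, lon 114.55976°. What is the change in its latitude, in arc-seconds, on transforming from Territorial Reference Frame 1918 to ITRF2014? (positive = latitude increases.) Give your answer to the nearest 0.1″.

sin φ = 0.235975, cos φ = 0.971759, sin λ = 0.909528, cos λ = -0.415642.
North component: ΔN = −sin φ cos λ·ΔX − sin φ sin λ·ΔY + cos φ·ΔZ = −(0.235975)(-0.415642)(509.7) − (0.235975)(0.909528)(502.7) + (0.971759)(-338.6) = -386.94 m.
1° of latitude spans πR/180 = 111125 m, so Δφ = -386.94 / 111125 × 3600 = -12.535″.

Δφ = -12.5″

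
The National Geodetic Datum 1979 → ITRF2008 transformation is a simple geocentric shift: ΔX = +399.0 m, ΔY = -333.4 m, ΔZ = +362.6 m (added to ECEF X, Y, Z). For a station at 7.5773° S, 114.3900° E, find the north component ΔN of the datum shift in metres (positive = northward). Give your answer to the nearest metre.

ΔN = 298 m

The local north axis is (−sin φ cos λ, −sin φ sin λ, cos φ), giving ΔN = -21.727 − 40.040 + 359.434 = 297.67 m.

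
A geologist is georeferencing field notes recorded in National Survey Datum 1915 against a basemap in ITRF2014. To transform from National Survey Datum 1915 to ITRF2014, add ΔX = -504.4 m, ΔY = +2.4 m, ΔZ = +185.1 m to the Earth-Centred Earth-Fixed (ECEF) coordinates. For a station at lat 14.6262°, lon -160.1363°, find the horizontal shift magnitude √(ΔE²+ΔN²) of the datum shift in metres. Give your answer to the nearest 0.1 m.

At φ = 14.6262°, λ = -160.1363°: sin φ = 0.252512, cos φ = 0.967594, sin λ = -0.339784, cos λ = -0.940504.
ΔE = −sin λ·ΔX + cos λ·ΔY = −(-0.339784)·(-504.4) + (-0.940504)·(2.4) = -173.64 m.
ΔN = −sin φ cos λ·ΔX − sin φ sin λ·ΔY + cos φ·ΔZ = −(0.252512)(-0.940504)(-504.4) − (0.252512)(-0.339784)(2.4) + (0.967594)(185.1) = 59.52 m.
Horizontal magnitude = √(ΔE² + ΔN²) = √((-173.64)² + 59.52²) = 183.56 m.

183.6 m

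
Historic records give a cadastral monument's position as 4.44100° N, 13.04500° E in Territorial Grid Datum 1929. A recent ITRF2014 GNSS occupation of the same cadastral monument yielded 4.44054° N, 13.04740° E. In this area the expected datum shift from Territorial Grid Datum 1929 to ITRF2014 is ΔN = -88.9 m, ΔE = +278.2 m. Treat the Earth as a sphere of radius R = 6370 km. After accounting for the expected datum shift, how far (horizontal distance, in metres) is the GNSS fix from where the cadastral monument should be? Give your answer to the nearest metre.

Observed coordinate differences: Δφ = -0.00046°, Δλ = +0.00240°.
Converting to metres (1° lat = 111177 m, cos φ = 0.996998): observed ΔN = -51.1 m, observed ΔE = 266.0 m.
Subtracting the expected shift leaves a residual of -51.1 − (-88.9) = 37.8 m north and 266.0 − (278.2) = -12.2 m east.
Residual distance = √(37.8² + (-12.2)²) = 39.7 m.

40 m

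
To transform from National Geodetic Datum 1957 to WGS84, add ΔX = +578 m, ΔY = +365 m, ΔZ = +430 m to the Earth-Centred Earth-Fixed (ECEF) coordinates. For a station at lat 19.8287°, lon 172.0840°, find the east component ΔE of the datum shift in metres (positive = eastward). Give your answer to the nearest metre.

ΔE = -441 m

At φ = 19.8287°, λ = 172.0840°: sin φ = 0.339209, cos φ = 0.940711, sin λ = 0.137721, cos λ = -0.990471.
ΔE = −sin λ·ΔX + cos λ·ΔY = −(0.137721)·(578) + (-0.990471)·(365) = -441.12 m.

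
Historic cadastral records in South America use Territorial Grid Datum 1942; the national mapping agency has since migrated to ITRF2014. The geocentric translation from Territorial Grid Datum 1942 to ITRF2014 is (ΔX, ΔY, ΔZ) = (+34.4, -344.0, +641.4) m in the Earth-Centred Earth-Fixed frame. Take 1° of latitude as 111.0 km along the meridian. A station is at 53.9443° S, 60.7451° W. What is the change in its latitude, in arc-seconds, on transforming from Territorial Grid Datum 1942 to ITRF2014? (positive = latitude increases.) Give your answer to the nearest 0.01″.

Δφ = 20.55″

sin φ = -0.808445, cos φ = 0.588571, sin λ = -0.872454, cos λ = 0.488696.
North component: ΔN = −sin φ cos λ·ΔX − sin φ sin λ·ΔY + cos φ·ΔZ = −(-0.808445)(0.488696)(34.4) − (-0.808445)(-0.872454)(-344.0) + (0.588571)(641.4) = 633.73 m.
1° of latitude spans 111000 m, so Δφ = 633.73 / 111000 × 3600 = 20.554″.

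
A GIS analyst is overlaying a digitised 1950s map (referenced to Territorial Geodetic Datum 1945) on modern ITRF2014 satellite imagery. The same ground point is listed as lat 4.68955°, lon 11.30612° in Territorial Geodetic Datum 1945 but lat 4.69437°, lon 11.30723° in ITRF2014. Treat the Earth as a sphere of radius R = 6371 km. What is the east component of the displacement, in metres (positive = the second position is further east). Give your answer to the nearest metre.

ΔE = 123 m

Δφ = 4.69437° − 4.68955° = +0.00482°; Δλ = 11.30723° − 11.30612° = +0.00111°.
1° along a meridian = πR/180 = 111195 m.
ΔN = Δφ × 111195 = 536.0 m; ΔE = Δλ × 111195 × cos(4.68955°) = +0.00111 × 111195 × 0.996652 = 123.0 m.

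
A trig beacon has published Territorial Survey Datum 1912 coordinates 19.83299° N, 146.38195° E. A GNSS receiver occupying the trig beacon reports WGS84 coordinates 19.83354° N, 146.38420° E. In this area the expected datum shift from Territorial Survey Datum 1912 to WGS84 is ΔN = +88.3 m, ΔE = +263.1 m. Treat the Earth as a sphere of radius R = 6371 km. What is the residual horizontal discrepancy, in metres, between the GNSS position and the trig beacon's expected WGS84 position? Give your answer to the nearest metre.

39 m

Observed coordinate differences: Δφ = +0.00055°, Δλ = +0.00225°.
Converting to metres (1° lat = 111195 m, cos φ = 0.940686): observed ΔN = 61.2 m, observed ΔE = 235.3 m.
Subtracting the expected shift leaves a residual of 61.2 − (88.3) = -27.1 m north and 235.3 − (263.1) = -27.8 m east.
Residual distance = √((-27.1)² + (-27.8)²) = 38.8 m.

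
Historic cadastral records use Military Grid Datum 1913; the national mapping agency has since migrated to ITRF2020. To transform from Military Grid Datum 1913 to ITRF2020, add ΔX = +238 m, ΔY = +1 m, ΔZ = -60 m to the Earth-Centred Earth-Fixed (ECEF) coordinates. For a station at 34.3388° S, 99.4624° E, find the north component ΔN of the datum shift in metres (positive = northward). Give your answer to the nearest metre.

The local north axis is (−sin φ cos λ, −sin φ sin λ, cos φ), giving ΔN = -22.071 + 0.556 − 49.543 = -71.06 m.

ΔN = -71 m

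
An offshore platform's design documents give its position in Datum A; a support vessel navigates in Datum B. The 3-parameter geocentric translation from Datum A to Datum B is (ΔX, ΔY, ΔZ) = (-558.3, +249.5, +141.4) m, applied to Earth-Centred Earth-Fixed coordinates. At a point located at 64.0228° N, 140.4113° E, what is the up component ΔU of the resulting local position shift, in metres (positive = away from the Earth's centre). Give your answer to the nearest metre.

The local up (radial) axis is (cos φ cos λ, cos φ sin λ, sin φ), giving ΔU = 188.454 + 69.644 + 127.114 = 385.21 m.

ΔU = 385 m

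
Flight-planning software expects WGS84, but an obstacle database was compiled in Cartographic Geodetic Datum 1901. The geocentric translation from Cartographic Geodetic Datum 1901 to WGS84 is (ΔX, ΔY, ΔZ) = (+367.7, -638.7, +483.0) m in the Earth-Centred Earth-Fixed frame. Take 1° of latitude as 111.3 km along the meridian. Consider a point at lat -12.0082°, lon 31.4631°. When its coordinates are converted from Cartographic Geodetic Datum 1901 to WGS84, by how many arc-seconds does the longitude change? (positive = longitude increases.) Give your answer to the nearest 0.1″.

sin φ = -0.208052, cos φ = 0.978118, sin λ = 0.521949, cos λ = 0.852976.
East component: ΔE = −sin λ·ΔX + cos λ·ΔY = −(0.521949)(367.7) + (0.852976)(-638.7) = -736.72 m.
1° of latitude spans 111300 m; at latitude φ, 1° of longitude spans that × cos φ = 108864.5 m, so Δλ = -736.72 / 108864.5 × 3600 = -24.362″.

Δλ = -24.4″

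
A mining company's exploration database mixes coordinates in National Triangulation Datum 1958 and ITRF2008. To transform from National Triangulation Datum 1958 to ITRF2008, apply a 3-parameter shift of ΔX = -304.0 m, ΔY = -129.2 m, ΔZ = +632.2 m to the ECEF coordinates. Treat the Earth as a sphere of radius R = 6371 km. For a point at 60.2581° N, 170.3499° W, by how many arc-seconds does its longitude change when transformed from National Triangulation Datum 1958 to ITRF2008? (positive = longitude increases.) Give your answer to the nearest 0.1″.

sin φ = 0.868269, cos φ = 0.496094, sin λ = -0.167631, cos λ = -0.985850.
East component: ΔE = −sin λ·ΔX + cos λ·ΔY = −(-0.167631)(-304.0) + (-0.985850)(-129.2) = 76.41 m.
1° of latitude spans πR/180 = 111195 m; at latitude φ, 1° of longitude spans that × cos φ = 55163.1 m, so Δλ = 76.41 / 55163.1 × 3600 = 4.987″.

Δλ = 5.0″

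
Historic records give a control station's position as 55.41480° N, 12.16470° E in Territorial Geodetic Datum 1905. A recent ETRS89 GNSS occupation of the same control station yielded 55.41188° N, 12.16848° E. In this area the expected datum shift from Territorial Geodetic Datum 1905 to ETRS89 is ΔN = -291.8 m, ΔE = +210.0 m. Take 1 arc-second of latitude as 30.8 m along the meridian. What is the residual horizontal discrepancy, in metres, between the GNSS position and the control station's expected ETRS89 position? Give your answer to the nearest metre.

42 m

Observed coordinate differences: Δφ = -0.00292°, Δλ = +0.00378°.
Converting to metres (1° lat = 110880 m, cos φ = 0.567631): observed ΔN = -323.8 m, observed ΔE = 237.9 m.
Subtracting the expected shift leaves a residual of -323.8 − (-291.8) = -32.0 m north and 237.9 − (210.0) = 27.9 m east.
Residual distance = √((-32.0)² + 27.9²) = 42.4 m.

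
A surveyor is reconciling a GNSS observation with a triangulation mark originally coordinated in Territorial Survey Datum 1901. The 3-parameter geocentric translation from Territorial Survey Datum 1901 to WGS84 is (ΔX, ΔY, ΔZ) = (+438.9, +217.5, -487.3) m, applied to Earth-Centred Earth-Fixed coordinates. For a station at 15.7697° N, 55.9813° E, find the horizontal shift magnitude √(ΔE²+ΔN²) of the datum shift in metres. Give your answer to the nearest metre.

The local east axis at (φ, λ) is (−sin λ, cos λ, 0), so ΔE = −sin(55.9813°)·438.9 + cos(55.9813°)·217.5 = -242.10 m.
The local north axis is (−sin φ cos λ, −sin φ sin λ, cos φ), giving ΔN = -66.733 − 48.994 − 468.959 = -584.69 m.
Horizontal magnitude = √(ΔE² + ΔN²) = √((-242.10)² + (-584.69)²) = 632.83 m.

633 m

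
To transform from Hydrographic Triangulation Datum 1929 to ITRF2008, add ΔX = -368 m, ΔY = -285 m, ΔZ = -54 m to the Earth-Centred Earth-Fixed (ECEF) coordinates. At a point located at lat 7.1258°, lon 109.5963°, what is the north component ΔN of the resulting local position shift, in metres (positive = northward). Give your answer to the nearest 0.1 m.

The local north axis is (−sin φ cos λ, −sin φ sin λ, cos φ), giving ΔN = -15.311 + 33.306 − 53.583 = -35.59 m.

ΔN = -35.6 m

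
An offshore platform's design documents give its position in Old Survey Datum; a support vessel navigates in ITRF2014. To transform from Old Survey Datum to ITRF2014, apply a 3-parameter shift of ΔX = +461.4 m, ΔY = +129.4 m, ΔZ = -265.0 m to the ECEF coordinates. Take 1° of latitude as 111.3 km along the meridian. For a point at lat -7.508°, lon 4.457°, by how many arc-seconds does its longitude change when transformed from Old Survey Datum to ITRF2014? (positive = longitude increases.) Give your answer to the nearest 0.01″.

sin φ = -0.130665, cos φ = 0.991427, sin λ = 0.077711, cos λ = 0.996976.
East component: ΔE = −sin λ·ΔX + cos λ·ΔY = −(0.077711)(461.4) + (0.996976)(129.4) = 93.15 m.
1° of latitude spans 111300 m; at latitude φ, 1° of longitude spans that × cos φ = 110345.8 m, so Δλ = 93.15 / 110345.8 × 3600 = 3.039″.

Δλ = 3.04″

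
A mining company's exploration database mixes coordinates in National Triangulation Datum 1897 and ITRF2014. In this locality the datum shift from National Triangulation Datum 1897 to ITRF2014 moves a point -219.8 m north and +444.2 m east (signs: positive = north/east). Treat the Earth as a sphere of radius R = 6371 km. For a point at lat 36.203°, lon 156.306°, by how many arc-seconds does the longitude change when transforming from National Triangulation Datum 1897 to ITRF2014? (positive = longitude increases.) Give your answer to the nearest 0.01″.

At latitude 36.203°, cos φ = 0.806929.
One radian of longitude at latitude φ spans R cos φ, so Δλ = ΔE / (R cos φ) = 444.2 / (6371000 × 0.806929) = 8.6404e-05 rad = 17.822″.

Δλ = 17.82″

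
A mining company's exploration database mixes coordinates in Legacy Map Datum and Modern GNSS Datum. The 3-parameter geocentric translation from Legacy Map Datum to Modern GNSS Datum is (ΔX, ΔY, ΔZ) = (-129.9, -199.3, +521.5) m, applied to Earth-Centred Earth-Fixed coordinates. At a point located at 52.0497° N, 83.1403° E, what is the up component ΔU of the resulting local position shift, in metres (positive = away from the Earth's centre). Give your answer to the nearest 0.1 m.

ΔU = 280.0 m

The local up (radial) axis is (cos φ cos λ, cos φ sin λ, sin φ), giving ΔU = -9.541 − 121.688 + 411.226 = 280.00 m.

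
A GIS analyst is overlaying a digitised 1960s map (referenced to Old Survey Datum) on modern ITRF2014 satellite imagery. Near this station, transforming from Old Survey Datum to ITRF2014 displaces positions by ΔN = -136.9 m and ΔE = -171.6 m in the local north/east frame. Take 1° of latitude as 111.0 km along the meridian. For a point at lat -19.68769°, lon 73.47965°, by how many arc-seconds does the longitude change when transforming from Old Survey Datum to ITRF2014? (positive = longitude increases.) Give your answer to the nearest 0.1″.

Δλ = -5.9″

At latitude -19.68769°, cos φ = 0.941543.
1° of longitude at this latitude = 111.0 × cos φ = 104.51 km, so Δλ = -171.6 / 104511.3 = -0.0016419° = -5.911″.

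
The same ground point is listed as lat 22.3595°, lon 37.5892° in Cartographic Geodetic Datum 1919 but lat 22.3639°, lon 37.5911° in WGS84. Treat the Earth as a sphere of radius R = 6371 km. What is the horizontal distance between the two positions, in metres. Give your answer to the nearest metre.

527 m

Δφ = 22.3639° − 22.3595° = +0.0044°; Δλ = 37.5911° − 37.5892° = +0.0019°.
1° along a meridian = πR/180 = 111195 m.
ΔN = Δφ × 111195 = 489.3 m; ΔE = Δλ × 111195 × cos(22.3595°) = +0.0019 × 111195 × 0.924815 = 195.4 m.
Distance = √(ΔE² + ΔN²) = √(195.4² + 489.3²) = 526.8 m.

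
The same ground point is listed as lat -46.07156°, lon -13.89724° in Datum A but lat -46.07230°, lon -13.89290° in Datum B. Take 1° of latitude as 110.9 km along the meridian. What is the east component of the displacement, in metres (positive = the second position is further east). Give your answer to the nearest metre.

ΔE = 334 m

Δφ = -46.07230° − -46.07156° = -0.00074°; Δλ = -13.89290° − -13.89724° = +0.00434°.
ΔN = Δφ × 110900 = -82.1 m; ΔE = Δλ × 110900 × cos(-46.07156°) = +0.00434 × 110900 × 0.693759 = 333.9 m.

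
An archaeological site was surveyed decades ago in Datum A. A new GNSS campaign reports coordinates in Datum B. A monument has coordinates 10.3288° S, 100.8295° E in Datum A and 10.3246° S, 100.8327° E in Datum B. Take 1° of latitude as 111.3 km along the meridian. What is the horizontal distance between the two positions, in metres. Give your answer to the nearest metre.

Δφ = -10.3246° − -10.3288° = +0.0042°; Δλ = 100.8327° − 100.8295° = +0.0032°.
ΔN = Δφ × 111300 = 467.5 m; ΔE = Δλ × 111300 × cos(-10.3288°) = +0.0032 × 111300 × 0.983795 = 350.4 m.
Distance = √(ΔE² + ΔN²) = √(350.4² + 467.5²) = 584.2 m.

584 m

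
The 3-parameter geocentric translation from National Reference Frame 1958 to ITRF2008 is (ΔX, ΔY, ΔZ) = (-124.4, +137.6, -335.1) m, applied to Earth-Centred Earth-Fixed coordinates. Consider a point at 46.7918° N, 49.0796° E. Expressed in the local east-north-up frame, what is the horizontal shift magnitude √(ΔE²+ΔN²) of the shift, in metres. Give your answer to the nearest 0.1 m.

307.1 m

The local east axis at (φ, λ) is (−sin λ, cos λ, 0), so ΔE = −sin(49.0796°)·(-124.4) + cos(49.0796°)·137.6 = 184.13 m.
The local north axis is (−sin φ cos λ, −sin φ sin λ, cos φ), giving ΔN = 59.391 − 75.783 − 229.427 = -245.82 m.
Horizontal magnitude = √(ΔE² + ΔN²) = √(184.13² + (-245.82)²) = 307.13 m.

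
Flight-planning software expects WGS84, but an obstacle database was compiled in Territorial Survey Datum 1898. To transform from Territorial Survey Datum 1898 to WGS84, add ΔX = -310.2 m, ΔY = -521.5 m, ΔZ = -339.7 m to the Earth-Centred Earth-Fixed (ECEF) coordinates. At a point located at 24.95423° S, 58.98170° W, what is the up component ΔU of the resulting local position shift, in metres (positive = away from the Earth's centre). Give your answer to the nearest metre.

ΔU = 404 m

The local up (radial) axis is (cos φ cos λ, cos φ sin λ, sin φ), giving ΔU = -144.927 + 405.204 + 143.317 = 403.59 m.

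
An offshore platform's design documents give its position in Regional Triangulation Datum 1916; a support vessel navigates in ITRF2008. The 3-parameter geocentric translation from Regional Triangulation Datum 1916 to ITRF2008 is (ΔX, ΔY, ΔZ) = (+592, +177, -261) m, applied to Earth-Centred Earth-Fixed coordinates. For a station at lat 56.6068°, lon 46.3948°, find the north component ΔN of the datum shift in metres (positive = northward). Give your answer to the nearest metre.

The local north axis is (−sin φ cos λ, −sin φ sin λ, cos φ), giving ΔN = -340.890 − 107.009 − 143.650 = -591.55 m.

ΔN = -592 m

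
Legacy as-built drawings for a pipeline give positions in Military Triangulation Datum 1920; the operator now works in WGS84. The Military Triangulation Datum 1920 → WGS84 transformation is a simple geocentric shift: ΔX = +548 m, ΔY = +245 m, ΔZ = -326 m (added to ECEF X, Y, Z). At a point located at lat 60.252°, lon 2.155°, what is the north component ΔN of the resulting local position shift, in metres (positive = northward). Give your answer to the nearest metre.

ΔN = -645 m

At φ = 60.252°, λ = 2.155°: sin φ = 0.868216, cos φ = 0.496186, sin λ = 0.037603, cos λ = 0.999293.
ΔN = −sin φ cos λ·ΔX − sin φ sin λ·ΔY + cos φ·ΔZ = −(0.868216)(0.999293)(548) − (0.868216)(0.037603)(245) + (0.496186)(-326) = -645.20 m.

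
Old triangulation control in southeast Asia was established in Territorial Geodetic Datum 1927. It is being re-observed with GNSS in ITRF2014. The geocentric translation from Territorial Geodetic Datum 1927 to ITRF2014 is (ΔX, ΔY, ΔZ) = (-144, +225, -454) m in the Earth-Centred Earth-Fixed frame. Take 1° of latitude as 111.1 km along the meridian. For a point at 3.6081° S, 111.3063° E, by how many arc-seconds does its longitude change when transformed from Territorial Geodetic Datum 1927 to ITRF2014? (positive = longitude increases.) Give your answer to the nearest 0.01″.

sin φ = -0.062932, cos φ = 0.998018, sin λ = 0.931651, cos λ = -0.363354.
East component: ΔE = −sin λ·ΔX + cos λ·ΔY = −(0.931651)(-144) + (-0.363354)(225) = 52.40 m.
1° of latitude spans 111100 m; at latitude φ, 1° of longitude spans that × cos φ = 110879.8 m, so Δλ = 52.40 / 110879.8 × 3600 = 1.701″.

Δλ = 1.70″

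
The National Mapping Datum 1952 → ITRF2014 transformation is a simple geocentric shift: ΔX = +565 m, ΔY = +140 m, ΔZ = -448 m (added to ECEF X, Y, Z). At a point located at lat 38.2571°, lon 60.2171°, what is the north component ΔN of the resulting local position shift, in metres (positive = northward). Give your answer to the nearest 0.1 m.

At φ = 38.2571°, λ = 60.2171°: sin φ = 0.619191, cos φ = 0.785240, sin λ = 0.867914, cos λ = 0.496715.
ΔN = −sin φ cos λ·ΔX − sin φ sin λ·ΔY + cos φ·ΔZ = −(0.619191)(0.496715)(565) − (0.619191)(0.867914)(140) + (0.785240)(-448) = -600.80 m.

ΔN = -600.8 m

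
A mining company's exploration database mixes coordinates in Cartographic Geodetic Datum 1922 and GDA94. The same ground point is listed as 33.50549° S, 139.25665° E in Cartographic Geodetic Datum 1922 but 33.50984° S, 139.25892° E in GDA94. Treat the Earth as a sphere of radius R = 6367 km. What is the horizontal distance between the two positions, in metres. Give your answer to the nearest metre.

Δφ = -33.50984° − -33.50549° = -0.00435°; Δλ = 139.25892° − 139.25665° = +0.00227°.
1° along a meridian = πR/180 = 111125 m.
ΔN = Δφ × 111125 = -483.4 m; ΔE = Δλ × 111125 × cos(-33.50549°) = +0.00227 × 111125 × 0.833833 = 210.3 m.
Distance = √(ΔE² + ΔN²) = √(210.3² + (-483.4)²) = 527.2 m.

527 m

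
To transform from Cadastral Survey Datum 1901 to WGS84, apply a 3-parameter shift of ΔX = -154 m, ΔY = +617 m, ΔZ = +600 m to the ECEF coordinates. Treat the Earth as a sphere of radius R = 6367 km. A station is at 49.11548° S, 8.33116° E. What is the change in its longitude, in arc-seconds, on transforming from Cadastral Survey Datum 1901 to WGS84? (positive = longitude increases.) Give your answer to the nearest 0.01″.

Δλ = 31.32″

sin φ = -0.756030, cos φ = 0.654537, sin λ = 0.144894, cos λ = 0.989447.
East component: ΔE = −sin λ·ΔX + cos λ·ΔY = −(0.144894)(-154) + (0.989447)(617) = 632.80 m.
1° of latitude spans πR/180 = 111125 m; at latitude φ, 1° of longitude spans that × cos φ = 72735.5 m, so Δλ = 632.80 / 72735.5 × 3600 = 31.320″.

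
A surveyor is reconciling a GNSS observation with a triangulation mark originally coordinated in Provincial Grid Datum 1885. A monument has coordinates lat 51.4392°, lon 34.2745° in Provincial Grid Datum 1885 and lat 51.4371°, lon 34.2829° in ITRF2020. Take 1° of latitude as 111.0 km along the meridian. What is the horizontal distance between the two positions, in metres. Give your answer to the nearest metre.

626 m

Δφ = 51.4371° − 51.4392° = -0.0021°; Δλ = 34.2829° − 34.2745° = +0.0084°.
ΔN = Δφ × 111000 = -233.1 m; ΔE = Δλ × 111000 × cos(51.4392°) = +0.0084 × 111000 × 0.623345 = 581.2 m.
Distance = √(ΔE² + ΔN²) = √(581.2² + (-233.1)²) = 626.2 m.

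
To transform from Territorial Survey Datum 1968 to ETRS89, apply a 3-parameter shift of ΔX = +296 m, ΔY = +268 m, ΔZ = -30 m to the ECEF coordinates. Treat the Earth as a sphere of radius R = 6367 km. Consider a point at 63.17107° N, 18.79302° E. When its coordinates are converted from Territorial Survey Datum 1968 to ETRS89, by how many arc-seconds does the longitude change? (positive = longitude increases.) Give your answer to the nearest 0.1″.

Δλ = 11.4″

sin φ = 0.892358, cos φ = 0.451328, sin λ = 0.322150, cos λ = 0.946689.
East component: ΔE = −sin λ·ΔX + cos λ·ΔY = −(0.322150)(296) + (0.946689)(268) = 158.36 m.
1° of latitude spans πR/180 = 111125 m; at latitude φ, 1° of longitude spans that × cos φ = 50153.9 m, so Δλ = 158.36 / 50153.9 × 3600 = 11.367″.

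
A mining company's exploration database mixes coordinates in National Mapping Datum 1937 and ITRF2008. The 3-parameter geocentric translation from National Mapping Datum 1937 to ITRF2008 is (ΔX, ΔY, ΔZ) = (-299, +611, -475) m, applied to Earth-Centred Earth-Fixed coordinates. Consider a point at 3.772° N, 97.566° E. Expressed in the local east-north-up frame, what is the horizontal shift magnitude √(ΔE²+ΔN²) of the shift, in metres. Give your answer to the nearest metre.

At φ = 3.772°, λ = 97.566°: sin φ = 0.065786, cos φ = 0.997834, sin λ = 0.991294, cos λ = -0.131668.
ΔE = −sin λ·ΔX + cos λ·ΔY = −(0.991294)·(-299) + (-0.131668)·(611) = 215.95 m.
ΔN = −sin φ cos λ·ΔX − sin φ sin λ·ΔY + cos φ·ΔZ = −(0.065786)(-0.131668)(-299) − (0.065786)(0.991294)(611) + (0.997834)(-475) = -516.41 m.
Horizontal magnitude = √(ΔE² + ΔN²) = √(215.95² + (-516.41)²) = 559.74 m.

560 m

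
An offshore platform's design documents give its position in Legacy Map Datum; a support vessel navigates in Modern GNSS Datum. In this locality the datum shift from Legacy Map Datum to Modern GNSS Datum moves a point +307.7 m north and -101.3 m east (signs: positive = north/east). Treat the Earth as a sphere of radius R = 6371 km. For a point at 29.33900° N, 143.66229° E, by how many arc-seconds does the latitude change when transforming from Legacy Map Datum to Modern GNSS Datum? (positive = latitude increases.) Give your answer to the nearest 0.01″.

On a sphere of radius R, 1 rad of latitude = R, so Δφ = ΔN / R = 307.7 / 6371000 = 4.8297e-05 rad = 9.962″.

Δφ = 9.96″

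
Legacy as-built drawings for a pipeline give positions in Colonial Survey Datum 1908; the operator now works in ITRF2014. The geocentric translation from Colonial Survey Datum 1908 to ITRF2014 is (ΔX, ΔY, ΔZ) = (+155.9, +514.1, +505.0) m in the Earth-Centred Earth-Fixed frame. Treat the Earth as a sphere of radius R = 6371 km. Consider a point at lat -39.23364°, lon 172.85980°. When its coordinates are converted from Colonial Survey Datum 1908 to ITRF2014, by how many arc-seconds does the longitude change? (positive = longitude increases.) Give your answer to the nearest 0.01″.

Δλ = -22.13″

sin φ = -0.632484, cos φ = 0.774573, sin λ = 0.124298, cos λ = -0.992245.
East component: ΔE = −sin λ·ΔX + cos λ·ΔY = −(0.124298)(155.9) + (-0.992245)(514.1) = -529.49 m.
1° of latitude spans πR/180 = 111195 m; at latitude φ, 1° of longitude spans that × cos φ = 86128.6 m, so Δλ = -529.49 / 86128.6 × 3600 = -22.132″.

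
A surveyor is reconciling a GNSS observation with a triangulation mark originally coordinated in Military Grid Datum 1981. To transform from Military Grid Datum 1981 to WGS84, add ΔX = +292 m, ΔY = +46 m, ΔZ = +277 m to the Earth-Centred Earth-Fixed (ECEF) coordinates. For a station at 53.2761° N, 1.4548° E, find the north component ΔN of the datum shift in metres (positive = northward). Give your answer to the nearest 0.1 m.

ΔN = -69.3 m

At φ = 53.2761°, λ = 1.4548°: sin φ = 0.801526, cos φ = 0.597960, sin λ = 0.025388, cos λ = 0.999678.
ΔN = −sin φ cos λ·ΔX − sin φ sin λ·ΔY + cos φ·ΔZ = −(0.801526)(0.999678)(292) − (0.801526)(0.025388)(46) + (0.597960)(277) = -69.27 m.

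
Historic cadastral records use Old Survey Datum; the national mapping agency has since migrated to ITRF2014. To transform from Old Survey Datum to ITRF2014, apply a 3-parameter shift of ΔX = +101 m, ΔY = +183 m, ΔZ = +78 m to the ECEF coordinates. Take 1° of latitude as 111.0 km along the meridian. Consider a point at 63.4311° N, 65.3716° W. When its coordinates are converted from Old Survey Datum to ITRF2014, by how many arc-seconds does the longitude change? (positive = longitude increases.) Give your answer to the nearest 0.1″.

sin φ = 0.894397, cos φ = 0.447274, sin λ = -0.909030, cos λ = 0.416731.
East component: ΔE = −sin λ·ΔX + cos λ·ΔY = −(-0.909030)(101) + (0.416731)(183) = 168.07 m.
1° of latitude spans 111000 m; at latitude φ, 1° of longitude spans that × cos φ = 49647.4 m, so Δλ = 168.07 / 49647.4 × 3600 = 12.187″.

Δλ = 12.2″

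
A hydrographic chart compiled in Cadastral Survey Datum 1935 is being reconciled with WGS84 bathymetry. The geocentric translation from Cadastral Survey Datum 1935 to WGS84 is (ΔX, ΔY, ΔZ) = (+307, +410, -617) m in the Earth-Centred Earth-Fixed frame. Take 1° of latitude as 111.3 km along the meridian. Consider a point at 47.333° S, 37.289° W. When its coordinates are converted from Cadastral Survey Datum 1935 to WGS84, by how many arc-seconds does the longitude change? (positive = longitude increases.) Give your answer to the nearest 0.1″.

Δλ = 24.4″

sin φ = -0.735305, cos φ = 0.677736, sin λ = -0.605836, cos λ = 0.795590.
East component: ΔE = −sin λ·ΔX + cos λ·ΔY = −(-0.605836)(307) + (0.795590)(410) = 512.18 m.
1° of latitude spans 111300 m; at latitude φ, 1° of longitude spans that × cos φ = 75432.0 m, so Δλ = 512.18 / 75432.0 × 3600 = 24.444″.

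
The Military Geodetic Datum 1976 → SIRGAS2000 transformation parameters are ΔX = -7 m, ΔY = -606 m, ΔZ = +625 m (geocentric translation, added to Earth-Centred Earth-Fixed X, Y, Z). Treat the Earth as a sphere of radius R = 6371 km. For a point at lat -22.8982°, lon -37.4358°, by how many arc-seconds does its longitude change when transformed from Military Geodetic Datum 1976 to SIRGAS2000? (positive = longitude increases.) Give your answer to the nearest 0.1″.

Δλ = -17.1″

sin φ = -0.389095, cos φ = 0.921198, sin λ = -0.607872, cos λ = 0.794035.
East component: ΔE = −sin λ·ΔX + cos λ·ΔY = −(-0.607872)(-7) + (0.794035)(-606) = -485.44 m.
1° of latitude spans πR/180 = 111195 m; at latitude φ, 1° of longitude spans that × cos φ = 102432.5 m, so Δλ = -485.44 / 102432.5 × 3600 = -17.061″.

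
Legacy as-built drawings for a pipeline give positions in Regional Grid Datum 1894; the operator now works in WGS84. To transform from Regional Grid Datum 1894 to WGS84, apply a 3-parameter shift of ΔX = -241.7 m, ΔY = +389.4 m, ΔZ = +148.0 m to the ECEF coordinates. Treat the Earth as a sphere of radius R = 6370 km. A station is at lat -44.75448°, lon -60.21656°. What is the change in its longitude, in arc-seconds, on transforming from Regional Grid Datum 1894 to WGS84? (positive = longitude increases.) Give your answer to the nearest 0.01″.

sin φ = -0.704070, cos φ = 0.710130, sin λ = -0.867909, cos λ = 0.496723.
East component: ΔE = −sin λ·ΔX + cos λ·ΔY = −(-0.867909)(-241.7) + (0.496723)(389.4) = -16.35 m.
1° of latitude spans πR/180 = 111177 m; at latitude φ, 1° of longitude spans that × cos φ = 78950.5 m, so Δλ = -16.35 / 78950.5 × 3600 = -0.746″.

Δλ = -0.75″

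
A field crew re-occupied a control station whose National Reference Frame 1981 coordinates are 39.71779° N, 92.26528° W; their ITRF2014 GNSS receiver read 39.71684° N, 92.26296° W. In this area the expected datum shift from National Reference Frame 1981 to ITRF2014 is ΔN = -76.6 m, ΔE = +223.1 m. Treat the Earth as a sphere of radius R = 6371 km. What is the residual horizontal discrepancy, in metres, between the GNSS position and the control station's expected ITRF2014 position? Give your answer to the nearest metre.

Observed coordinate differences: Δφ = -0.00095°, Δλ = +0.00232°.
Converting to metres (1° lat = 111195 m, cos φ = 0.769201): observed ΔN = -105.6 m, observed ΔE = 198.4 m.
Subtracting the expected shift leaves a residual of -105.6 − (-76.6) = -29.0 m north and 198.4 − (223.1) = -24.7 m east.
Residual distance = √((-29.0)² + (-24.7)²) = 38.1 m.

38 m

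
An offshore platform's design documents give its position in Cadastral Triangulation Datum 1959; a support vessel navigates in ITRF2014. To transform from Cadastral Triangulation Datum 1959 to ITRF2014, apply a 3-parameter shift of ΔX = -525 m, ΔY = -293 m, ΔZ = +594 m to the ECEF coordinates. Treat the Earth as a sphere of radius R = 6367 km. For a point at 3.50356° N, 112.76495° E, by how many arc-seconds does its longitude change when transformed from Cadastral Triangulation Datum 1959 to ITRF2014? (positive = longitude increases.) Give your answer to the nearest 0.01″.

Δλ = 19.39″

sin φ = 0.061111, cos φ = 0.998131, sin λ = 0.922100, cos λ = -0.386952.
East component: ΔE = −sin λ·ΔX + cos λ·ΔY = −(0.922100)(-525) + (-0.386952)(-293) = 597.48 m.
1° of latitude spans πR/180 = 111125 m; at latitude φ, 1° of longitude spans that × cos φ = 110917.4 m, so Δλ = 597.48 / 110917.4 × 3600 = 19.392″.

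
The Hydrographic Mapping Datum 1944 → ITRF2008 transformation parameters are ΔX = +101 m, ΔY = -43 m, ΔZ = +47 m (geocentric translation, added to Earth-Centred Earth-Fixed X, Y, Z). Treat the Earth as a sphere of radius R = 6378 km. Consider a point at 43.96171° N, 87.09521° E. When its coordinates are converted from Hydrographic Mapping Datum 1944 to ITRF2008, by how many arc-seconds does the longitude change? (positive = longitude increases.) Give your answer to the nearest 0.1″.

Δλ = -4.6″

sin φ = 0.694177, cos φ = 0.719804, sin λ = 0.998715, cos λ = 0.050676.
East component: ΔE = −sin λ·ΔX + cos λ·ΔY = −(0.998715)(101) + (0.050676)(-43) = -103.05 m.
1° of latitude spans πR/180 = 111317 m; at latitude φ, 1° of longitude spans that × cos φ = 80126.5 m, so Δλ = -103.05 / 80126.5 × 3600 = -4.630″.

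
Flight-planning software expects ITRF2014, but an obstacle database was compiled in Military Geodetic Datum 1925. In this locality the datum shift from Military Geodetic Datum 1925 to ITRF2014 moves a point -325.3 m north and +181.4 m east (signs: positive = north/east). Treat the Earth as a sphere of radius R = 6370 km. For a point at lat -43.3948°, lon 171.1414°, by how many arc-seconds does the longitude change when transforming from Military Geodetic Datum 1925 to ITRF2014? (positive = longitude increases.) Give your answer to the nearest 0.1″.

Δλ = 8.1″

At latitude -43.3948°, cos φ = 0.726637.
One radian of longitude at latitude φ spans R cos φ, so Δλ = ΔE / (R cos φ) = 181.4 / (6370000 × 0.726637) = 3.9190e-05 rad = 8.084″.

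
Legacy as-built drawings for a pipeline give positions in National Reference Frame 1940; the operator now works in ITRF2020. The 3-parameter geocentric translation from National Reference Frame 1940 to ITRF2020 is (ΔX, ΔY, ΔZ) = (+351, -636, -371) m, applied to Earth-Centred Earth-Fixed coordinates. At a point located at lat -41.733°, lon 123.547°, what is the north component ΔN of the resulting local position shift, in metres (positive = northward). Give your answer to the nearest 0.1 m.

ΔN = -758.8 m

At φ = -41.733°, λ = 123.547°: sin φ = -0.665660, cos φ = 0.746255, sin λ = 0.833433, cos λ = -0.552621.
ΔN = −sin φ cos λ·ΔX − sin φ sin λ·ΔY + cos φ·ΔZ = −(-0.665660)(-0.552621)(351) − (-0.665660)(0.833433)(-636) + (0.746255)(-371) = -758.82 m.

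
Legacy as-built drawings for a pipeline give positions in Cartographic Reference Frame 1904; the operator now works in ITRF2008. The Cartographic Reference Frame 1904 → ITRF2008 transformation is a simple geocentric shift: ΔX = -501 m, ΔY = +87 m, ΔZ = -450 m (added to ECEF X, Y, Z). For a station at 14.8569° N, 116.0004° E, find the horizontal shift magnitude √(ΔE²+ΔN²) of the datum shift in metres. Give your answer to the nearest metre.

657 m

At φ = 14.8569°, λ = 116.0004°: sin φ = 0.256406, cos φ = 0.966569, sin λ = 0.898791, cos λ = -0.438377.
ΔE = −sin λ·ΔX + cos λ·ΔY = −(0.898791)·(-501) + (-0.438377)·(87) = 412.16 m.
ΔN = −sin φ cos λ·ΔX − sin φ sin λ·ΔY + cos φ·ΔZ = −(0.256406)(-0.438377)(-501) − (0.256406)(0.898791)(87) + (0.966569)(-450) = -511.32 m.
Horizontal magnitude = √(ΔE² + ΔN²) = √(412.16² + (-511.32)²) = 656.75 m.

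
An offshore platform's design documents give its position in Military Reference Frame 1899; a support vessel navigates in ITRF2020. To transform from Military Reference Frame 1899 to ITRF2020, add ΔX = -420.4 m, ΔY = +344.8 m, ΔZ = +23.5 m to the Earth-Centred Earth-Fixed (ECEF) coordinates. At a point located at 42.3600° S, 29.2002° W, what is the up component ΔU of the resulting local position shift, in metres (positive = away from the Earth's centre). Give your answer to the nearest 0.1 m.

ΔU = -411.3 m

At φ = -42.3600°, λ = -29.2002°: sin φ = -0.673787, cos φ = 0.738926, sin λ = -0.487863, cos λ = 0.872920.
ΔU = cos φ cos λ·ΔX + cos φ sin λ·ΔY + sin φ·ΔZ = (0.738926)(0.872920)(-420.4) + (0.738926)(-0.487863)(344.8) + (-0.673787)(23.5) = -411.30 m.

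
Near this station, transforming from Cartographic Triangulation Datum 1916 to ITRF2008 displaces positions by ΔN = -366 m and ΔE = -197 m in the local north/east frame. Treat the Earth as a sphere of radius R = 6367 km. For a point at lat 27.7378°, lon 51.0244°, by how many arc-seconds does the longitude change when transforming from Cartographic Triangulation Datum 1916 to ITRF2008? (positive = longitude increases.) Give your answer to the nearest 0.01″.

At latitude 27.7378°, cos φ = 0.885087.
One radian of longitude at latitude φ spans R cos φ, so Δλ = ΔE / (R cos φ) = -197.0 / (6367000 × 0.885087) = -3.4958e-05 rad = -7.211″.

Δλ = -7.21″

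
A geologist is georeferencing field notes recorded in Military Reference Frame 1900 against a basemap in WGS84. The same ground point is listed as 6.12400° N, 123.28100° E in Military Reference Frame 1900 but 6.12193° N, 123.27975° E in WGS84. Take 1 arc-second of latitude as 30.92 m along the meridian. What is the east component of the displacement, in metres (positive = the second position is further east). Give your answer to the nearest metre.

Δφ = 6.12193° − 6.12400° = -0.00207°; Δλ = 123.27975° − 123.28100° = -0.00125°.
1° of latitude = 3600 × 30.92 = 111312 m.
ΔN = Δφ × 111312 = -230.4 m; ΔE = Δλ × 111312 × cos(6.12400°) = -0.00125 × 111312 × 0.994293 = -138.3 m.

ΔE = -138 m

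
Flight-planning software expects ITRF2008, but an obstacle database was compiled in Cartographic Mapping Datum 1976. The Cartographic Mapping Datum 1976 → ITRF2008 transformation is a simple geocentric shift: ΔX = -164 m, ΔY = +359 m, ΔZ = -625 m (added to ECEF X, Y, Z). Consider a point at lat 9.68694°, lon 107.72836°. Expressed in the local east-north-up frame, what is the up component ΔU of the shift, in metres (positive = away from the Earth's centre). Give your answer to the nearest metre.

ΔU = 281 m

At φ = 9.68694°, λ = 107.72836°: sin φ = 0.168265, cos φ = 0.985742, sin λ = 0.952511, cos λ = -0.304505.
ΔU = cos φ cos λ·ΔX + cos φ sin λ·ΔY + sin φ·ΔZ = (0.985742)(-0.304505)(-164) + (0.985742)(0.952511)(359) + (0.168265)(-625) = 281.14 m.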